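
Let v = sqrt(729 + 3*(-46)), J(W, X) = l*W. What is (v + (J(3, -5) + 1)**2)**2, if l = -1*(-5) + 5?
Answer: (961 + sqrt(591))**2 ≈ 9.7084e+5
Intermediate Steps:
l = 10 (l = 5 + 5 = 10)
J(W, X) = 10*W
v = sqrt(591) (v = sqrt(729 - 138) = sqrt(591) ≈ 24.310)
(v + (J(3, -5) + 1)**2)**2 = (sqrt(591) + (10*3 + 1)**2)**2 = (sqrt(591) + (30 + 1)**2)**2 = (sqrt(591) + 31**2)**2 = (sqrt(591) + 961)**2 = (961 + sqrt(591))**2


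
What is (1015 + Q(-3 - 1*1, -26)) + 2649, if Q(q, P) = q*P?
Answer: 3768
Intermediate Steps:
Q(q, P) = P*q
(1015 + Q(-3 - 1*1, -26)) + 2649 = (1015 - 26*(-3 - 1*1)) + 2649 = (1015 - 26*(-3 - 1)) + 2649 = (1015 - 26*(-4)) + 2649 = (1015 + 104) + 2649 = 1119 + 2649 = 3768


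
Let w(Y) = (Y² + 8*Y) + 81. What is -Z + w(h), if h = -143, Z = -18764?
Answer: 38150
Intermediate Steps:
w(Y) = 81 + Y² + 8*Y
-Z + w(h) = -1*(-18764) + (81 + (-143)² + 8*(-143)) = 18764 + (81 + 20449 - 1144) = 18764 + 19386 = 38150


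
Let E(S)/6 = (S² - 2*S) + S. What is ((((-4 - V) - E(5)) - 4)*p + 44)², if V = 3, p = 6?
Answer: 550564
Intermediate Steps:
E(S) = -6*S + 6*S² (E(S) = 6*((S² - 2*S) + S) = 6*(S² - S) = -6*S + 6*S²)
((((-4 - V) - E(5)) - 4)*p + 44)² = ((((-4 - 1*3) - 6*5*(-1 + 5)) - 4)*6 + 44)² = ((((-4 - 3) - 6*5*4) - 4)*6 + 44)² = (((-7 - 1*120) - 4)*6 + 44)² = (((-7 - 120) - 4)*6 + 44)² = ((-127 - 4)*6 + 44)² = (-131*6 + 44)² = (-786 + 44)² = (-742)² = 550564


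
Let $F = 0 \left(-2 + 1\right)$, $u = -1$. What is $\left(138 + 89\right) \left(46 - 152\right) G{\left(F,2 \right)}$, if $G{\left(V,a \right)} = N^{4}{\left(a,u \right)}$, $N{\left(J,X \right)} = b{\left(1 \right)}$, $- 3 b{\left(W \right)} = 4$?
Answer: $- \frac{6159872}{81} \approx -76048.0$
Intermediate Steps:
$b{\left(W \right)} = - \frac{4}{3}$ ($b{\left(W \right)} = \left(- \frac{1}{3}\right) 4 = - \frac{4}{3}$)
$N{\left(J,X \right)} = - \frac{4}{3}$
$F = 0$ ($F = 0 \left(-1\right) = 0$)
$G{\left(V,a \right)} = \frac{256}{81}$ ($G{\left(V,a \right)} = \left(- \frac{4}{3}\right)^{4} = \frac{256}{81}$)
$\left(138 + 89\right) \left(46 - 152\right) G{\left(F,2 \right)} = \left(138 + 89\right) \left(46 - 152\right) \frac{256}{81} = 227 \left(-106\right) \frac{256}{81} = \left(-24062\right) \frac{256}{81} = - \frac{6159872}{81}$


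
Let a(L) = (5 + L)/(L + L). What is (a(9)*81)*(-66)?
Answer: -4158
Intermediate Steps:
a(L) = (5 + L)/(2*L) (a(L) = (5 + L)/((2*L)) = (5 + L)*(1/(2*L)) = (5 + L)/(2*L))
(a(9)*81)*(-66) = (((½)*(5 + 9)/9)*81)*(-66) = (((½)*(⅑)*14)*81)*(-66) = ((7/9)*81)*(-66) = 63*(-66) = -4158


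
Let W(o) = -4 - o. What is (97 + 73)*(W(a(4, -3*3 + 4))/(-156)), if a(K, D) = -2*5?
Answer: -85/13 ≈ -6.5385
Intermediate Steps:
a(K, D) = -10
(97 + 73)*(W(a(4, -3*3 + 4))/(-156)) = (97 + 73)*((-4 - 1*(-10))/(-156)) = 170*((-4 + 10)*(-1/156)) = 170*(6*(-1/156)) = 170*(-1/26) = -85/13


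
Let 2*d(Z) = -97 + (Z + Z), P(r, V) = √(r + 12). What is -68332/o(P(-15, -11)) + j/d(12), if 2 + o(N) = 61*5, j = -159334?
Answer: 91568168/22119 ≈ 4139.8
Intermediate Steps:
P(r, V) = √(12 + r)
o(N) = 303 (o(N) = -2 + 61*5 = -2 + 305 = 303)
d(Z) = -97/2 + Z (d(Z) = (-97 + (Z + Z))/2 = (-97 + 2*Z)/2 = -97/2 + Z)
-68332/o(P(-15, -11)) + j/d(12) = -68332/303 - 159334/(-97/2 + 12) = -68332*1/303 - 159334/(-73/2) = -68332/303 - 159334*(-2/73) = -68332/303 + 318668/73 = 91568168/22119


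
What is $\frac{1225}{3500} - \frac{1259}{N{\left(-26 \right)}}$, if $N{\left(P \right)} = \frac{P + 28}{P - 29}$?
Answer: $\frac{692457}{20} \approx 34623.0$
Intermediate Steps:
$N{\left(P \right)} = \frac{28 + P}{-29 + P}$
$\frac{1225}{3500} - \frac{1259}{N{\left(-26 \right)}} = \frac{1225}{3500} - \frac{1259}{\frac{1}{-29 - 26} \left(28 - 26\right)} = 1225 \cdot \frac{1}{3500} - \frac{1259}{\frac{1}{-55} \cdot 2} = \frac{7}{20} - \frac{1259}{\left(- \frac{1}{55}\right) 2} = \frac{7}{20} - \frac{1259}{- \frac{2}{55}} = \frac{7}{20} - - \frac{69245}{2} = \frac{7}{20} + \frac{69245}{2} = \frac{692457}{20}$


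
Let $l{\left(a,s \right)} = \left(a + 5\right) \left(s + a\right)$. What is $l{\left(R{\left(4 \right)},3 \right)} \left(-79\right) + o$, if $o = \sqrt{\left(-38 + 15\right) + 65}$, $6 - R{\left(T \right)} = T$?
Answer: $-2765 + \sqrt{42} \approx -2758.5$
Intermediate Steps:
$R{\left(T \right)} = 6 - T$
$l{\left(a,s \right)} = \left(5 + a\right) \left(a + s\right)$
$o = \sqrt{42}$ ($o = \sqrt{-23 + 65} = \sqrt{42} \approx 6.4807$)
$l{\left(R{\left(4 \right)},3 \right)} \left(-79\right) + o = \left(\left(6 - 4\right)^{2} + 5 \left(6 - 4\right) + 5 \cdot 3 + \left(6 - 4\right) 3\right) \left(-79\right) + \sqrt{42} = \left(\left(6 - 4\right)^{2} + 5 \left(6 - 4\right) + 15 + \left(6 - 4\right) 3\right) \left(-79\right) + \sqrt{42} = \left(2^{2} + 5 \cdot 2 + 15 + 2 \cdot 3\right) \left(-79\right) + \sqrt{42} = \left(4 + 10 + 15 + 6\right) \left(-79\right) + \sqrt{42} = 35 \left(-79\right) + \sqrt{42} = -2765 + \sqrt{42}$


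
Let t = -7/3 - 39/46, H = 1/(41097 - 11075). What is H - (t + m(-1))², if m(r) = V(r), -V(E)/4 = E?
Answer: -191665937/285869484 ≈ -0.67047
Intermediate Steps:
V(E) = -4*E
H = 1/30022 ≈ 3.3309e-5
m(r) = -4*r
t = -439/138 (t = -7*⅓ - 39*1/46 = -7/3 - 39/46 = -439/138 ≈ -3.1812)
H - (t + m(-1))² = 1/30022 - (-439/138 - 4*(-1))² = 1/30022 - (-439/138 + 4)² = 1/30022 - (113/138)² = 1/30022 - 1*12769/19044 = 1/30022 - 12769/19044 = -191665937/285869484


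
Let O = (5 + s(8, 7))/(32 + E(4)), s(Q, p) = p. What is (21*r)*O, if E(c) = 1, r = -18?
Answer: -1512/11 ≈ -137.45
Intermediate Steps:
O = 4/11 (O = (5 + 7)/(32 + 1) = 12/33 = 12*(1/33) = 4/11 ≈ 0.36364)
(21*r)*O = (21*(-18))*(4/11) = -378*4/11 = -1512/11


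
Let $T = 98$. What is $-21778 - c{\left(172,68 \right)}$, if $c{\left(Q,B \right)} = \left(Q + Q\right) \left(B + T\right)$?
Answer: $-78882$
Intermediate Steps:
$c{\left(Q,B \right)} = 2 Q \left(98 + B\right)$ ($c{\left(Q,B \right)} = \left(Q + Q\right) \left(B + 98\right) = 2 Q \left(98 + B\right)$)
$-21778 - c{\left(172,68 \right)} = -21778 - 2 \cdot 172 \left(98 + 68\right) = -21778 - 2 \cdot 172 \cdot 166 = -21778 - 57104 = -78882$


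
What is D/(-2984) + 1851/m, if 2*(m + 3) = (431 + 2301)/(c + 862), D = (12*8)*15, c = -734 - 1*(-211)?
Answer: 233990577/130177 ≈ 1797.5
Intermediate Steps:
c = -523 (c = -734 + 211 = -523)
D = 1440 (D = 96*15 = 1440)
m = 349/339 (m = -3 + ((431 + 2301)/(-523 + 862))/2 = -3 + (2732/339)/2 = -3 + (2732*(1/339))/2 = -3 + (½)*(2732/339) = -3 + 1366/339 = 349/339 ≈ 1.0295)
D/(-2984) + 1851/m = 1440/(-2984) + 1851/(349/339) = 1440*(-1/2984) + 1851*(339/349) = -180/373 + 627489/349 = 233990577/130177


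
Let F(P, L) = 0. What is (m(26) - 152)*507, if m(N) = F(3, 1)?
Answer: -77064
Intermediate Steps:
m(N) = 0
(m(26) - 152)*507 = (0 - 152)*507 = -152*507 = -77064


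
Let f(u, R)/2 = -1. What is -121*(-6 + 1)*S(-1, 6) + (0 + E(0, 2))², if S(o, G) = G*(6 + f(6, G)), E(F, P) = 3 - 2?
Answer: 14521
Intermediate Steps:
f(u, R) = -2 (f(u, R) = 2*(-1) = -2)
E(F, P) = 1
S(o, G) = 4*G (S(o, G) = G*(6 - 2) = G*4 = 4*G)
-121*(-6 + 1)*S(-1, 6) + (0 + E(0, 2))² = -121*(-6 + 1)*4*6 + (0 + 1)² = -(-605)*24 + 1² = -121*(-120) + 1 = 14520 + 1 = 14521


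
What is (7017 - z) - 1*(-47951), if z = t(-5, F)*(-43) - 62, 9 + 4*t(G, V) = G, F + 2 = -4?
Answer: 109759/2 ≈ 54880.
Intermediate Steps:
F = -6 (F = -2 - 4 = -6)
t(G, V) = -9/4 + G/4
z = 177/2 (z = (-9/4 + (¼)*(-5))*(-43) - 62 = (-9/4 - 5/4)*(-43) - 62 = -7/2*(-43) - 62 = 301/2 - 62 = 177/2 ≈ 88.500)
(7017 - z) - 1*(-47951) = (7017 - 1*177/2) - 1*(-47951) = (7017 - 177/2) + 47951 = 13857/2 + 47951 = 109759/2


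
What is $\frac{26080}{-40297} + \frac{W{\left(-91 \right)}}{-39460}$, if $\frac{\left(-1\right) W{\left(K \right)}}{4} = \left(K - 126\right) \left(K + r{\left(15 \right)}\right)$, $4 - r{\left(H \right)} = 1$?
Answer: $\frac{512232312}{397529905} \approx 1.2885$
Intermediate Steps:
$r{\left(H \right)} = 3$ ($r{\left(H \right)} = 4 - 1 = 3$)
$W{\left(K \right)} = - 4 \left(-126 + K\right) \left(3 + K\right)$ ($W{\left(K \right)} = - 4 \left(K - 126\right) \left(K + 3\right) = - 4 \left(-126 + K\right) \left(3 + K\right)$)
$\frac{26080}{-40297} + \frac{W{\left(-91 \right)}}{-39460} = \frac{26080}{-40297} + \frac{1512 - 4 \left(-91\right)^{2} + 492 \left(-91\right)}{-39460} = 26080 \left(- \frac{1}{40297}\right) + \left(1512 - 33124 - 44772\right) \left(- \frac{1}{39460}\right) = - \frac{26080}{40297} + \left(1512 - 33124 - 44772\right) \left(- \frac{1}{39460}\right) = - \frac{26080}{40297} - - \frac{19096}{9865} = - \frac{26080}{40297} + \frac{19096}{9865} = \frac{512232312}{397529905}$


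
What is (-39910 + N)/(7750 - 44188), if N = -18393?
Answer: 58303/36438 ≈ 1.6001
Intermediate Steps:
(-39910 + N)/(7750 - 44188) = (-39910 - 18393)/(7750 - 44188) = -58303/(-36438) = -58303*(-1/36438) = 58303/36438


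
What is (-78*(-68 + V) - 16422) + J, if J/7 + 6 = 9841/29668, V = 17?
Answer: -370365761/29668 ≈ -12484.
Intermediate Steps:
J = -1177169/29668 (J = -42 + 7*(9841/29668) = -42 + 68887/29668 = -1177169/29668 ≈ -39.678)
(-78*(-68 + V) - 16422) + J = (-78*(-68 + 17) - 16422) - 1177169/29668 = (-78*(-51) - 16422) - 1177169/29668 = (3978 - 16422) - 1177169/29668 = -12444 - 1177169/29668 = -370365761/29668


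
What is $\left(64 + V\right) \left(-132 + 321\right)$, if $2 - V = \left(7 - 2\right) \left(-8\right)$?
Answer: $20034$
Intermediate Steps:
$V = 42$ ($V = 2 - \left(7 - 2\right) \left(-8\right) = 2 - 5 \left(-8\right) = 2 - -40 = 2 + 40 = 42$)
$\left(64 + V\right) \left(-132 + 321\right) = \left(64 + 42\right) \left(-132 + 321\right) = 106 \cdot 189 = 20034$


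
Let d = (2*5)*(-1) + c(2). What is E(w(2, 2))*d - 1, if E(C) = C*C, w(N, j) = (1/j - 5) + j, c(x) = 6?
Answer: -26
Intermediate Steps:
w(N, j) = -5 + j + 1/j (w(N, j) = (-5 + 1/j) + j = -5 + j + 1/j)
E(C) = C²
d = -4 (d = (2*5)*(-1) + 6 = 10*(-1) + 6 = -10 + 6 = -4)
E(w(2, 2))*d - 1 = (-5 + 2 + 1/2)²*(-4) - 1 = (-5 + 2 + ½)²*(-4) - 1 = (-5/2)²*(-4) - 1 = (25/4)*(-4) - 1 = -25 - 1 = -26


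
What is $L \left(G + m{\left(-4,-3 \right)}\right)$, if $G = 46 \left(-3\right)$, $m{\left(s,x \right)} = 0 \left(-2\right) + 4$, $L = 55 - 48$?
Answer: $-938$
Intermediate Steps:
$L = 7$ ($L = 55 - 48 = 7$)
$m{\left(s,x \right)} = 4$ ($m{\left(s,x \right)} = 0 + 4 = 4$)
$G = -138$
$L \left(G + m{\left(-4,-3 \right)}\right) = 7 \left(-138 + 4\right) = 7 \left(-134\right) = -938$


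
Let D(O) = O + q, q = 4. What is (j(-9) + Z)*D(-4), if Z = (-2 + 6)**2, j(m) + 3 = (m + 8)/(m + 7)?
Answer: 0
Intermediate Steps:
j(m) = -3 + (8 + m)/(7 + m) (j(m) = -3 + (m + 8)/(m + 7) = -3 + (8 + m)/(7 + m))
D(O) = 4 + O (D(O) = O + 4 = 4 + O)
Z = 16 (Z = 4**2 = 16)
(j(-9) + Z)*D(-4) = ((-13 - 2*(-9))/(7 - 9) + 16)*(4 - 4) = ((-13 + 18)/(-2) + 16)*0 = (-1/2*5 + 16)*0 = (-5/2 + 16)*0 = (27/2)*0 = 0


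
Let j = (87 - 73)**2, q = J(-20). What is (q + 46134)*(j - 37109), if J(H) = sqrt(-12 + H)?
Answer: -1702944342 - 147652*I*sqrt(2) ≈ -1.7029e+9 - 2.0881e+5*I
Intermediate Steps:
q = 4*I*sqrt(2) (q = sqrt(-12 - 20) = sqrt(-32) = 4*I*sqrt(2) ≈ 5.6569*I)
j = 196 (j = 14**2 = 196)
(q + 46134)*(j - 37109) = (4*I*sqrt(2) + 46134)*(196 - 37109) = (46134 + 4*I*sqrt(2))*(-36913) = -1702944342 - 147652*I*sqrt(2)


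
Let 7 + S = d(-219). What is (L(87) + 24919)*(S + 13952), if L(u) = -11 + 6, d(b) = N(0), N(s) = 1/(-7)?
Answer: 2431955196/7 ≈ 3.4742e+8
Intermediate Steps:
N(s) = -1/7
d(b) = -1/7
S = -50/7 (S = -7 - 1/7 = -50/7 ≈ -7.1429)
L(u) = -5
(L(87) + 24919)*(S + 13952) = (-5 + 24919)*(-50/7 + 13952) = 24914*(97614/7) = 2431955196/7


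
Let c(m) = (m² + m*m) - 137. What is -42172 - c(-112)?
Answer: -67123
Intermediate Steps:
c(m) = -137 + 2*m² (c(m) = (m² + m²) - 137 = 2*m² - 137 = -137 + 2*m²)
-42172 - c(-112) = -42172 - (-137 + 2*(-112)²) = -42172 - (-137 + 2*12544) = -42172 - (-137 + 25088) = -42172 - 1*24951 = -42172 - 24951 = -67123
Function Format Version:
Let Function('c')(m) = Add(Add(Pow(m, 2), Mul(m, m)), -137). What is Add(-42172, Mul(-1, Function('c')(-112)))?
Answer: -67123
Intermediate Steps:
Function('c')(m) = Add(-137, Mul(2, Pow(m, 2))) (Function('c')(m) = Add(Add(Pow(m, 2), Pow(m, 2)), -137) = Add(Mul(2, Pow(m, 2)), -137) = Add(-137, Mul(2, Pow(m, 2))))
Add(-42172, Mul(-1, Function('c')(-112))) = Add(-42172, Mul(-1, Add(-137, Mul(2, Pow(-112, 2))))) = Add(-42172, Mul(-1, Add(-137, Mul(2, 12544)))) = Add(-42172, Mul(-1, Add(-137, 25088))) = Add(-42172, Mul(-1, 24951)) = Add(-42172, -24951) = -67123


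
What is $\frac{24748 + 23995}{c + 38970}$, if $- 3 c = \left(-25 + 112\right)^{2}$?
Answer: $\frac{48743}{36447} \approx 1.3374$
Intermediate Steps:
$c = -2523$ ($c = - \frac{\left(-25 + 112\right)^{2}}{3} = - \frac{87^{2}}{3} = \left(- \frac{1}{3}\right) 7569 = -2523$)
$\frac{24748 + 23995}{c + 38970} = \frac{24748 + 23995}{-2523 + 38970} = \frac{48743}{36447}$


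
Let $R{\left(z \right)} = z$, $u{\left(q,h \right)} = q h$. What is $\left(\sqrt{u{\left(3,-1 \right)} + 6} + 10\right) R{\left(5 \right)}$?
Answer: $50 + 5 \sqrt{3} \approx 58.66$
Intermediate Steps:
$u{\left(q,h \right)} = h q$
$\left(\sqrt{u{\left(3,-1 \right)} + 6} + 10\right) R{\left(5 \right)} = \left(\sqrt{\left(-1\right) 3 + 6} + 10\right) 5 = \left(\sqrt{-3 + 6} + 10\right) 5 = \left(\sqrt{3} + 10\right) 5 = \left(10 + \sqrt{3}\right) 5 = 50 + 5 \sqrt{3}$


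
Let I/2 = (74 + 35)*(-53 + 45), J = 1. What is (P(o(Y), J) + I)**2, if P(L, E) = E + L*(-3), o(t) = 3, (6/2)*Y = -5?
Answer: 3069504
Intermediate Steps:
Y = -5/3 (Y = (1/3)*(-5) = -5/3 ≈ -1.6667)
P(L, E) = E - 3*L
I = -1744 (I = 2*((74 + 35)*(-53 + 45)) = 2*(109*(-8)) = 2*(-872) = -1744)
(P(o(Y), J) + I)**2 = ((1 - 3*3) - 1744)**2 = ((1 - 9) - 1744)**2 = (-8 - 1744)**2 = (-1752)**2 = 3069504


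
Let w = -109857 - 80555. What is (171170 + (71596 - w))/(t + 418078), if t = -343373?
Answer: 433178/74705 ≈ 5.7985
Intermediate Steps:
w = -190412
(171170 + (71596 - w))/(t + 418078) = (171170 + (71596 - 1*(-190412)))/(-343373 + 418078) = (171170 + (71596 + 190412))/74705 = (171170 + 262008)*(1/74705) = 433178*(1/74705) = 433178/74705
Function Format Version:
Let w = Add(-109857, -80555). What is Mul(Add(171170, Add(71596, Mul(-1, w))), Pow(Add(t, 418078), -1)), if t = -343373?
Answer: Rational(433178, 74705) ≈ 5.7985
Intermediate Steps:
w = -190412
Mul(Add(171170, Add(71596, Mul(-1, w))), Pow(Add(t, 418078), -1)) = Mul(Add(171170, Add(71596, Mul(-1, -190412))), Pow(Add(-343373, 418078), -1)) = Mul(Add(171170, Add(71596, 190412)), Pow(74705, -1)) = Mul(Add(171170, 262008), Rational(1, 74705)) = Mul(433178, Rational(1, 74705)) = Rational(433178, 74705)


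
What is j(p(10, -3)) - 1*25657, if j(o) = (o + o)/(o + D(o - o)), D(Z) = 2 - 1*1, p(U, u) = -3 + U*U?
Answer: -1257096/49 ≈ -25655.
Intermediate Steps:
p(U, u) = -3 + U²
D(Z) = 1 (D(Z) = 2 - 1 = 1)
j(o) = 2*o/(1 + o) (j(o) = (o + o)/(o + 1) = (2*o)/(1 + o) = 2*o/(1 + o))
j(p(10, -3)) - 1*25657 = 2*(-3 + 10²)/(1 + (-3 + 10²)) - 1*25657 = 2*(-3 + 100)/(1 + (-3 + 100)) - 25657 = 2*97/(1 + 97) - 25657 = 2*97/98 - 25657 = 2*97*(1/98) - 25657 = 97/49 - 25657 = -1257096/49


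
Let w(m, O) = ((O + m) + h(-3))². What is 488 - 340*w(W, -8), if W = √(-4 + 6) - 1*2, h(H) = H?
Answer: -57652 + 8840*√2 ≈ -45150.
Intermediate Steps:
W = -2 + √2 (W = √2 - 2 = -2 + √2 ≈ -0.58579)
w(m, O) = (-3 + O + m)² (w(m, O) = ((O + m) - 3)² = (-3 + O + m)²)
488 - 340*w(W, -8) = 488 - 340*(-3 - 8 + (-2 + √2))² = 488 - 340*(-13 + √2)²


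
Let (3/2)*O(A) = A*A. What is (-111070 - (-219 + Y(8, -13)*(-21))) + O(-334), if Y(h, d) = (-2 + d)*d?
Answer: -97156/3 ≈ -32385.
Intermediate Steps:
Y(h, d) = d*(-2 + d)
O(A) = 2*A²/3 (O(A) = 2*(A*A)/3 = 2*A²/3)
(-111070 - (-219 + Y(8, -13)*(-21))) + O(-334) = (-111070 - (-219 - 13*(-2 - 13)*(-21))) + (⅔)*(-334)² = (-111070 - (-219 - 13*(-15)*(-21))) + (⅔)*111556 = (-111070 - (-219 + 195*(-21))) + 223112/3 = (-111070 - (-219 - 4095)) + 223112/3 = (-111070 - 1*(-4314)) + 223112/3 = (-111070 + 4314) + 223112/3 = -106756 + 223112/3 = -97156/3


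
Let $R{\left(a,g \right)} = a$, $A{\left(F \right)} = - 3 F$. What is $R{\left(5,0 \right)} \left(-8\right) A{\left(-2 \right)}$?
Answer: $-240$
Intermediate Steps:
$R{\left(5,0 \right)} \left(-8\right) A{\left(-2 \right)} = 5 \left(-8\right) \left(\left(-3\right) \left(-2\right)\right) = \left(-40\right) 6 = -240$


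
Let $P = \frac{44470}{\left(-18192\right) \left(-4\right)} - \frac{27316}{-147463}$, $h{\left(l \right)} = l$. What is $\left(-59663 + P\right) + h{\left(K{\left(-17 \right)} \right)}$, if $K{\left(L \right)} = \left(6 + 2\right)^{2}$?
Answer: $- \frac{319761872004259}{5365293792} \approx -59598.0$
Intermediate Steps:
$K{\left(L \right)} = 64$ ($K{\left(L \right)} = 8^{2} = 64$)
$P = \frac{4272705149}{5365293792}$ ($P = \frac{44470}{72768} - - \frac{27316}{147463} = 44470 \cdot \frac{1}{72768} + \frac{27316}{147463} = \frac{22235}{36384} + \frac{27316}{147463} = \frac{4272705149}{5365293792} \approx 0.79636$)
$\left(-59663 + P\right) + h{\left(K{\left(-17 \right)} \right)} = \left(-59663 + \frac{4272705149}{5365293792}\right) + 64 = - \frac{320105250806947}{5365293792} + 64 = - \frac{319761872004259}{5365293792}$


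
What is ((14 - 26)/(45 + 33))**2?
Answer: 4/169 ≈ 0.023669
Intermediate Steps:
((14 - 26)/(45 + 33))**2 = (-12/78)**2 = (-12*1/78)**2 = (-2/13)**2 = 4/169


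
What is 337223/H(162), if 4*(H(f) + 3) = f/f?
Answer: -1348892/11 ≈ -1.2263e+5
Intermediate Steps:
H(f) = -11/4 (H(f) = -3 + (f/f)/4 = -3 + (¼)*1 = -3 + ¼ = -11/4)
337223/H(162) = 337223/(-11/4) = 337223*(-4/11) = -1348892/11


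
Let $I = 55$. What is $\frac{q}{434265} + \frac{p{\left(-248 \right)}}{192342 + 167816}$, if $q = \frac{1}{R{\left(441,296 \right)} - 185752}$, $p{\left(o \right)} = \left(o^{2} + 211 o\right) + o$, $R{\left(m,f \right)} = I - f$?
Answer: $\frac{11630916015071}{469194383092305} \approx 0.024789$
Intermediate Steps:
$R{\left(m,f \right)} = 55 - f$
$p{\left(o \right)} = o^{2} + 212 o$
$q = - \frac{1}{185993}$ ($q = \frac{1}{\left(55 - 296\right) - 185752} = \frac{1}{-241 - 185752} = \frac{1}{-185993} = - \frac{1}{185993} \approx -5.3765 \cdot 10^{-6}$)
$\frac{q}{434265} + \frac{p{\left(-248 \right)}}{192342 + 167816} = - \frac{1}{185993 \cdot 434265} + \frac{\left(-248\right) \left(212 - 248\right)}{192342 + 167816} = \left(- \frac{1}{185993}\right) \frac{1}{434265} + \frac{\left(-248\right) \left(-36\right)}{360158} = - \frac{1}{80770250145} + 8928 \cdot \frac{1}{360158} = - \frac{1}{80770250145} + \frac{144}{5809} = \frac{11630916015071}{469194383092305}$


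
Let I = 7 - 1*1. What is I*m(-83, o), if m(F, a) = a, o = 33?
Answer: 198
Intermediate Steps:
I = 6 (I = 7 - 1 = 6)
I*m(-83, o) = 6*33 = 198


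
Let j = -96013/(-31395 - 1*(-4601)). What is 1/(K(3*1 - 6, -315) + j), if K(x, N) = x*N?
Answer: 26794/25416343 ≈ 0.0010542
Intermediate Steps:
j = 96013/26794 (j = -96013/(-31395 + 4601) = -96013/(-26794) = -96013*(-1/26794) = 96013/26794 ≈ 3.5834)
K(x, N) = N*x
1/(K(3*1 - 6, -315) + j) = 1/(-315*(3*1 - 6) + 96013/26794) = 1/(-315*(3 - 6) + 96013/26794) = 1/(-315*(-3) + 96013/26794) = 1/(945 + 96013/26794) = 1/(25416343/26794) = 26794/25416343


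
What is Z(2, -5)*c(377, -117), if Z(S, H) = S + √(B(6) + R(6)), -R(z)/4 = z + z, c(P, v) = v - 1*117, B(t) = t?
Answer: -468 - 234*I*√42 ≈ -468.0 - 1516.5*I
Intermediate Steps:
c(P, v) = -117 + v (c(P, v) = v - 117 = -117 + v)
R(z) = -8*z (R(z) = -4*(z + z) = -8*z)
Z(S, H) = S + I*√42 (Z(S, H) = S + √(6 - 8*6) = S + √(6 - 48) = S + √(-42) = S + I*√42)
Z(2, -5)*c(377, -117) = (2 + I*√42)*(-117 - 117) = (2 + I*√42)*(-234) = -468 - 234*I*√42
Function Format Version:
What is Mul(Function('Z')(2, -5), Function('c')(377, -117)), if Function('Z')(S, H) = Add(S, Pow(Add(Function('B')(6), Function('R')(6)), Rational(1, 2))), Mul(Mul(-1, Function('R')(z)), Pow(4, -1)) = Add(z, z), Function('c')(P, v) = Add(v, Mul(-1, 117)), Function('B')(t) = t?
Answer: Add(-468, Mul(-234, I, Pow(42, Rational(1, 2)))) ≈ Add(-468.00, Mul(-1516.5, I))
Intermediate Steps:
Function('c')(P, v) = Add(-117, v) (Function('c')(P, v) = Add(v, -117) = Add(-117, v))
Function('R')(z) = Mul(-8, z) (Function('R')(z) = Mul(-4, Add(z, z)) = Mul(-4, Mul(2, z)) = Mul(-8, z))
Function('Z')(S, H) = Add(S, Mul(I, Pow(42, Rational(1, 2)))) (Function('Z')(S, H) = Add(S, Pow(Add(6, Mul(-8, 6)), Rational(1, 2))) = Add(S, Pow(Add(6, -48), Rational(1, 2))) = Add(S, Pow(-42, Rational(1, 2))) = Add(S, Mul(I, Pow(42, Rational(1, 2)))))
Mul(Function('Z')(2, -5), Function('c')(377, -117)) = Mul(Add(2, Mul(I, Pow(42, Rational(1, 2)))), Add(-117, -117)) = Mul(Add(2, Mul(I, Pow(42, Rational(1, 2)))), -234) = Add(-468, Mul(-234, I, Pow(42, Rational(1, 2))))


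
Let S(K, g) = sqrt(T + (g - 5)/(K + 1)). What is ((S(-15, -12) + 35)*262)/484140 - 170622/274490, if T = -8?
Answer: -4004393089/6644579430 + 131*I*sqrt(1330)/3388980 ≈ -0.60266 + 0.0014097*I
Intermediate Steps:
S(K, g) = sqrt(-8 + (-5 + g)/(1 + K)) (S(K, g) = sqrt(-8 + (g - 5)/(K + 1)) = sqrt(-8 + (-5 + g)/(1 + K)))
((S(-15, -12) + 35)*262)/484140 - 170622/274490 = ((sqrt((-13 - 12 - 8*(-15))/(1 - 15)) + 35)*262)/484140 - 170622/274490 = ((sqrt((-13 - 12 + 120)/(-14)) + 35)*262)*(1/484140) - 170622*1/274490 = ((sqrt(-1/14*95) + 35)*262)*(1/484140) - 85311/137245 = ((sqrt(-95/14) + 35)*262)*(1/484140) - 85311/137245 = ((I*sqrt(1330)/14 + 35)*262)*(1/484140) - 85311/137245 = ((35 + I*sqrt(1330)/14)*262)*(1/484140) - 85311/137245 = (9170 + 131*I*sqrt(1330)/7)*(1/484140) - 85311/137245 = (917/48414 + 131*I*sqrt(1330)/3388980) - 85311/137245 = -4004393089/6644579430 + 131*I*sqrt(1330)/3388980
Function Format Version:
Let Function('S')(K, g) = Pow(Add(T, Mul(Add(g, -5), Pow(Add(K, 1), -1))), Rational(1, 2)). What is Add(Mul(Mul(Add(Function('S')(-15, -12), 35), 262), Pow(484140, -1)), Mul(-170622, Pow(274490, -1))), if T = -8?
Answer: Add(Rational(-4004393089, 6644579430), Mul(Rational(131, 3388980), I, Pow(1330, Rational(1, 2)))) ≈ Add(-0.60266, Mul(0.0014097, I))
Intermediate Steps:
Function('S')(K, g) = Pow(Add(-8, Mul(Pow(Add(1, K), -1), Add(-5, g))), Rational(1, 2)) (Function('S')(K, g) = Pow(Add(-8, Mul(Add(g, -5), Pow(Add(K, 1), -1))), Rational(1, 2)) = Pow(Add(-8, Mul(Add(-5, g), Pow(Add(1, K), -1))), Rational(1, 2)) = Pow(Add(-8, Mul(Pow(Add(1, K), -1), Add(-5, g))), Rational(1, 2)))
Add(Mul(Mul(Add(Function('S')(-15, -12), 35), 262), Pow(484140, -1)), Mul(-170622, Pow(274490, -1))) = Add(Mul(Mul(Add(Pow(Mul(Pow(Add(1, -15), -1), Add(-13, -12, Mul(-8, -15))), Rational(1, 2)), 35), 262), Pow(484140, -1)), Mul(-170622, Pow(274490, -1))) = Add(Mul(Mul(Add(Pow(Mul(Pow(-14, -1), Add(-13, -12, 120)), Rational(1, 2)), 35), 262), Rational(1, 484140)), Mul(-170622, Rational(1, 274490))) = Add(Mul(Mul(Add(Pow(Mul(Rational(-1, 14), 95), Rational(1, 2)), 35), 262), Rational(1, 484140)), Rational(-85311, 137245)) = Add(Mul(Mul(Add(Pow(Rational(-95, 14), Rational(1, 2)), 35), 262), Rational(1, 484140)), Rational(-85311, 137245)) = Add(Mul(Mul(Add(Mul(Rational(1, 14), I, Pow(1330, Rational(1, 2))), 35), 262), Rational(1, 484140)), Rational(-85311, 137245)) = Add(Mul(Mul(Add(35, Mul(Rational(1, 14), I, Pow(1330, Rational(1, 2)))), 262), Rational(1, 484140)), Rational(-85311, 137245)) = Add(Mul(Add(9170, Mul(Rational(131, 7), I, Pow(1330, Rational(1, 2)))), Rational(1, 484140)), Rational(-85311, 137245)) = Add(Add(Rational(917, 48414), Mul(Rational(131, 3388980), I, Pow(1330, Rational(1, 2)))), Rational(-85311, 137245)) = Add(Rational(-4004393089, 6644579430), Mul(Rational(131, 3388980), I, Pow(1330, Rational(1, 2))))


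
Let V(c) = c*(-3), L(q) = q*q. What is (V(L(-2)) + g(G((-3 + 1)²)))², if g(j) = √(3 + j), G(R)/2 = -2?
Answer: (-12 + I)² ≈ 143.0 - 24.0*I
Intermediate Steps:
L(q) = q²
V(c) = -3*c
G(R) = -4 (G(R) = 2*(-2) = -4)
(V(L(-2)) + g(G((-3 + 1)²)))² = (-3*(-2)² + √(3 - 4))² = (-3*4 + √(-1))² = (-12 + I)²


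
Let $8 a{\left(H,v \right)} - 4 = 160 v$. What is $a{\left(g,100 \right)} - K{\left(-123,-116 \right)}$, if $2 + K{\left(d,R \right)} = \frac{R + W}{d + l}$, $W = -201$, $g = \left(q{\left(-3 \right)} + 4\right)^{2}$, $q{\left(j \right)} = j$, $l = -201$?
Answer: $\frac{648493}{324} \approx 2001.5$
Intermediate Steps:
$g = 1$ ($g = \left(-3 + 4\right)^{2} = 1^{2} = 1$)
$K{\left(d,R \right)} = -2 + \frac{-201 + R}{-201 + d}$ ($K{\left(d,R \right)} = -2 + \frac{R - 201}{d - 201} = -2 + \frac{-201 + R}{-201 + d}$)
$a{\left(H,v \right)} = \frac{1}{2} + 20 v$ ($a{\left(H,v \right)} = \frac{1}{2} + \frac{160 v}{8} = \frac{1}{2} + 20 v$)
$a{\left(g,100 \right)} - K{\left(-123,-116 \right)} = \left(\frac{1}{2} + 20 \cdot 100\right) - \frac{201 - 116 - -246}{-201 - 123} = \left(\frac{1}{2} + 2000\right) - \frac{201 - 116 + 246}{-324} = \frac{4001}{2} - \left(- \frac{1}{324}\right) 331 = \frac{4001}{2} - - \frac{331}{324} = \frac{4001}{2} + \frac{331}{324} = \frac{648493}{324}$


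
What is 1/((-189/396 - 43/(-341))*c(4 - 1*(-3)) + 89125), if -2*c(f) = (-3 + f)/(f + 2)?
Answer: 6138/547049729 ≈ 1.1220e-5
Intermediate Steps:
c(f) = -(-3 + f)/(2*(2 + f)) (c(f) = -(-3 + f)/(2*(f + 2)) = -(-3 + f)/(2*(2 + f)))
1/((-189/396 - 43/(-341))*c(4 - 1*(-3)) + 89125) = 1/((-189/396 - 43/(-341))*((3 - (4 - 1*(-3)))/(2*(2 + (4 - 1*(-3))))) + 89125) = 1/((-189*1/396 - 43*(-1/341))*((3 - (4 + 3))/(2*(2 + (4 + 3)))) + 89125) = 1/((-21/44 + 43/341)*((3 - 1*7)/(2*(2 + 7))) + 89125) = 1/(-479*(3 - 7)/(2728*9) + 89125) = 1/(-479*(-4)/(2728*9) + 89125) = 1/(-479/1364*(-2/9) + 89125) = 1/(479/6138 + 89125) = 1/(547049729/6138) = 6138/547049729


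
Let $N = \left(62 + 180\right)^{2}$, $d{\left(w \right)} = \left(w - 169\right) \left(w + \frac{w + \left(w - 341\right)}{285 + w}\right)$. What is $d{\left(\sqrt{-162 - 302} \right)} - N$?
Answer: $\frac{- 431488 \sqrt{29} + 16687863 i}{- 285 i + 4 \sqrt{29}} \approx -58834.0 - 3706.4 i$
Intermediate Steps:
$d{\left(w \right)} = \left(-169 + w\right) \left(w + \frac{-341 + 2 w}{285 + w}\right)$ ($d{\left(w \right)} = \left(-169 + w\right) \left(w + \frac{w + \left(-341 + w\right)}{285 + w}\right) = \left(-169 + w\right) \left(w + \frac{-341 + 2 w}{285 + w}\right)$)
$N = 58564$ ($N = 242^{2} = 58564$)
$d{\left(\sqrt{-162 - 302} \right)} - N = \frac{57629 + \left(\sqrt{-162 - 302}\right)^{3} - 48844 \sqrt{-162 - 302} + 118 \left(\sqrt{-162 - 302}\right)^{2}}{285 + \sqrt{-162 - 302}} - 58564 = \frac{57629 + \left(\sqrt{-464}\right)^{3} - 48844 \sqrt{-464} + 118 \left(\sqrt{-464}\right)^{2}}{285 + \sqrt{-464}} - 58564 = \frac{57629 + \left(4 i \sqrt{29}\right)^{3} - 48844 \cdot 4 i \sqrt{29} + 118 \left(4 i \sqrt{29}\right)^{2}}{285 + 4 i \sqrt{29}} - 58564 = \frac{57629 - 1856 i \sqrt{29} - 195376 i \sqrt{29} + 118 \left(-464\right)}{285 + 4 i \sqrt{29}} - 58564 = \frac{57629 - 1856 i \sqrt{29} - 195376 i \sqrt{29} - 54752}{285 + 4 i \sqrt{29}} - 58564 = \frac{2877 - 197232 i \sqrt{29}}{285 + 4 i \sqrt{29}} - 58564 = -58564 + \frac{2877 - 197232 i \sqrt{29}}{285 + 4 i \sqrt{29}}$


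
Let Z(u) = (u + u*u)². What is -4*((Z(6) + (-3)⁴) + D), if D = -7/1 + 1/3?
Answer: -22060/3 ≈ -7353.3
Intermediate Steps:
D = -20/3 (D = -7*1 + 1*(⅓) = -7 + ⅓ = -20/3 ≈ -6.6667)
Z(u) = (u + u²)²
-4*((Z(6) + (-3)⁴) + D) = -4*((6²*(1 + 6)² + (-3)⁴) - 20/3) = -4*((36*7² + 81) - 20/3) = -4*((36*49 + 81) - 20/3) = -4*((1764 + 81) - 20/3) = -4*(1845 - 20/3) = -4*5515/3 = -22060/3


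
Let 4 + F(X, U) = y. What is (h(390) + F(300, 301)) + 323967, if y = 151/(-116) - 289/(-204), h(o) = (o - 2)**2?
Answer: 41282119/87 ≈ 4.7451e+5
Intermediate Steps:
h(o) = (-2 + o)**2
y = 10/87 (y = 151*(-1/116) - 289*(-1/204) = -151/116 + 17/12 = 10/87 ≈ 0.11494)
F(X, U) = -338/87 (F(X, U) = -4 + 10/87 = -338/87)
(h(390) + F(300, 301)) + 323967 = ((-2 + 390)**2 - 338/87) + 323967 = (388**2 - 338/87) + 323967 = (150544 - 338/87) + 323967 = 13096990/87 + 323967 = 41282119/87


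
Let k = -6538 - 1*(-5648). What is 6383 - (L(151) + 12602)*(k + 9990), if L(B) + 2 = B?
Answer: -116027717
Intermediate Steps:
L(B) = -2 + B
k = -890 (k = -6538 + 5648 = -890)
6383 - (L(151) + 12602)*(k + 9990) = 6383 - ((-2 + 151) + 12602)*(-890 + 9990) = 6383 - (149 + 12602)*9100 = 6383 - 12751*9100 = 6383 - 1*116034100 = 6383 - 116034100 = -116027717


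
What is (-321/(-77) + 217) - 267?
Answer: -3529/77 ≈ -45.831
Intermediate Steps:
(-321/(-77) + 217) - 267 = (-321*(-1/77) + 217) - 267 = (321/77 + 217) - 267 = 17030/77 - 267 = -3529/77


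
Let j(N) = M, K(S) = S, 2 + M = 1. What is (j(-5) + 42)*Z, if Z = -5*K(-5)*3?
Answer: 3075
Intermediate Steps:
M = -1 (M = -2 + 1 = -1)
j(N) = -1
Z = 75 (Z = -5*(-5)*3 = 25*3 = 75)
(j(-5) + 42)*Z = (-1 + 42)*75 = 41*75 = 3075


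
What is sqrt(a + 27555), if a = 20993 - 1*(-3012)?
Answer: 2*sqrt(12890) ≈ 227.07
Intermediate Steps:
a = 24005 (a = 20993 + 3012 = 24005)
sqrt(a + 27555) = sqrt(24005 + 27555) = sqrt(51560) = 2*sqrt(12890)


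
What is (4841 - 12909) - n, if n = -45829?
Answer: 37761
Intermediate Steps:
(4841 - 12909) - n = (4841 - 12909) - 1*(-45829) = -8068 + 45829 = 37761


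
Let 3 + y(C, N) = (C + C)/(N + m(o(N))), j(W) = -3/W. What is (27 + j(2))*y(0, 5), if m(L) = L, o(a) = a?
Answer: -153/2 ≈ -76.500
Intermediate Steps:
y(C, N) = -3 + C/N (y(C, N) = -3 + (C + C)/(N + N) = -3 + (2*C)/((2*N)) = -3 + (2*C)*(1/(2*N)) = -3 + C/N)
(27 + j(2))*y(0, 5) = (27 - 3/2)*(-3 + 0/5) = (27 - 3*1/2)*(-3 + 0*(1/5)) = (27 - 3/2)*(-3 + 0) = (51/2)*(-3) = -153/2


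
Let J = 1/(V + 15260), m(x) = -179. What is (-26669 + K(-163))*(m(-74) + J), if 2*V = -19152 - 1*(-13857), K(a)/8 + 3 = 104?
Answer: 116769475053/25225 ≈ 4.6291e+6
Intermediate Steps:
K(a) = 808 (K(a) = -24 + 8*104 = -24 + 832 = 808)
V = -5295/2 (V = (-19152 - 1*(-13857))/2 = (-19152 + 13857)/2 = (½)*(-5295) = -5295/2 ≈ -2647.5)
J = 2/25225 (J = 1/(-5295/2 + 15260) = 1/(25225/2) = 2/25225 ≈ 7.9286e-5)
(-26669 + K(-163))*(m(-74) + J) = (-26669 + 808)*(-179 + 2/25225) = -25861*(-4515273/25225) = 116769475053/25225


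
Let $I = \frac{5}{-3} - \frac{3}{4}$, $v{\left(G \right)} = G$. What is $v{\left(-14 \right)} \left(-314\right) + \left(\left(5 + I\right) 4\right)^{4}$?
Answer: $\frac{1279597}{81} \approx 15798.0$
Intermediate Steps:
$I = - \frac{29}{12}$ ($I = 5 \left(- \frac{1}{3}\right) - \frac{3}{4} = - \frac{5}{3} - \frac{3}{4} = - \frac{29}{12} \approx -2.4167$)
$v{\left(-14 \right)} \left(-314\right) + \left(\left(5 + I\right) 4\right)^{4} = \left(-14\right) \left(-314\right) + \left(\left(5 - \frac{29}{12}\right) 4\right)^{4} = 4396 + \left(\frac{31}{12} \cdot 4\right)^{4} = 4396 + \left(\frac{31}{3}\right)^{4} = 4396 + \frac{923521}{81} = \frac{1279597}{81}$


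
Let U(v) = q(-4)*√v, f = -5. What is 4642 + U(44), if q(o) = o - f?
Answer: 4642 + 2*√11 ≈ 4648.6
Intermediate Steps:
q(o) = 5 + o (q(o) = o - 1*(-5) = o + 5 = 5 + o)
U(v) = √v (U(v) = (5 - 4)*√v = 1*√v = √v)
4642 + U(44) = 4642 + √44 = 4642 + 2*√11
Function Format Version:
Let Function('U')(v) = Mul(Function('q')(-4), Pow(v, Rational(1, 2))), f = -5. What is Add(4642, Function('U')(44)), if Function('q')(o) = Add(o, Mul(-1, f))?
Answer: Add(4642, Mul(2, Pow(11, Rational(1, 2)))) ≈ 4648.6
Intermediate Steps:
Function('q')(o) = Add(5, o) (Function('q')(o) = Add(o, Mul(-1, -5)) = Add(o, 5) = Add(5, o))
Function('U')(v) = Pow(v, Rational(1, 2)) (Function('U')(v) = Mul(Add(5, -4), Pow(v, Rational(1, 2))) = Mul(1, Pow(v, Rational(1, 2))) = Pow(v, Rational(1, 2)))
Add(4642, Function('U')(44)) = Add(4642, Pow(44, Rational(1, 2))) = Add(4642, Mul(2, Pow(11, Rational(1, 2))))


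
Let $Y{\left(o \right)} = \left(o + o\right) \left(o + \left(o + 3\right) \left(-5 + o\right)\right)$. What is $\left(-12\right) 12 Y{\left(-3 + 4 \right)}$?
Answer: $4320$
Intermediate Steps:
$Y{\left(o \right)} = 2 o \left(o + \left(-5 + o\right) \left(3 + o\right)\right)$ ($Y{\left(o \right)} = 2 o \left(o + \left(3 + o\right) \left(-5 + o\right)\right) = 2 o \left(o + \left(-5 + o\right) \left(3 + o\right)\right)$)
$\left(-12\right) 12 Y{\left(-3 + 4 \right)} = \left(-12\right) 12 \cdot 2 \left(-3 + 4\right) \left(-15 + \left(-3 + 4\right)^{2} - \left(-3 + 4\right)\right) = - 144 \cdot 2 \cdot 1 \left(-15 + 1^{2} - 1\right) = - 144 \cdot 2 \cdot 1 \left(-15 + 1 - 1\right) = - 144 \cdot 2 \cdot 1 \left(-15\right) = \left(-144\right) \left(-30\right) = 4320$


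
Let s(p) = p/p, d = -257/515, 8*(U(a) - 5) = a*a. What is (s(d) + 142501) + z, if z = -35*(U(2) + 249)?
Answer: 267189/2 ≈ 1.3359e+5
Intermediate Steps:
U(a) = 5 + a²/8 (U(a) = 5 + (a*a)/8 = 5 + a²/8)
d = -257/515 (d = -257*1/515 = -257/515 ≈ -0.49903)
s(p) = 1
z = -17815/2 (z = -35*((5 + (⅛)*2²) + 249) = -35*((5 + (⅛)*4) + 249) = -35*((5 + ½) + 249) = -35*(11/2 + 249) = -35*509/2 = -17815/2 ≈ -8907.5)
(s(d) + 142501) + z = (1 + 142501) - 17815/2 = 142502 - 17815/2 = 267189/2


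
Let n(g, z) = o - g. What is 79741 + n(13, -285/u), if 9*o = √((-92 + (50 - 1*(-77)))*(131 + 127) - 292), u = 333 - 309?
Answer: 79728 + √8738/9 ≈ 79738.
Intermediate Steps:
u = 24
o = √8738/9 (o = √((-92 + (50 - 1*(-77)))*(131 + 127) - 292)/9 = √((-92 + (50 + 77))*258 - 292)/9 = √((-92 + 127)*258 - 292)/9 = √(35*258 - 292)/9 = √(9030 - 292)/9 = √8738/9 ≈ 10.386)
n(g, z) = -g + √8738/9 (n(g, z) = √8738/9 - g = -g + √8738/9)
79741 + n(13, -285/u) = 79741 + (-1*13 + √8738/9) = 79741 + (-13 + √8738/9) = 79728 + √8738/9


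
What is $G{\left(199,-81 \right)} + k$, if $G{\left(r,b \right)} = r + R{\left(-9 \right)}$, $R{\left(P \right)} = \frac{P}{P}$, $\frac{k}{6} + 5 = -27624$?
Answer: $-165574$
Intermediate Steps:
$k = -165774$ ($k = -30 + 6 \left(-27624\right) = -30 - 165744 = -165774$)
$R{\left(P \right)} = 1$
$G{\left(r,b \right)} = 1 + r$ ($G{\left(r,b \right)} = r + 1 = 1 + r$)
$G{\left(199,-81 \right)} + k = \left(1 + 199\right) - 165774 = 200 - 165774 = -165574$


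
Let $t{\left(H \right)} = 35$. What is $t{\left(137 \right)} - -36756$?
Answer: $36791$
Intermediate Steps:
$t{\left(137 \right)} - -36756 = 35 - -36756 = 35 + 36756 = 36791$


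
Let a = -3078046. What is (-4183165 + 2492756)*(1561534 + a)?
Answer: 2563525533408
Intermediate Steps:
(-4183165 + 2492756)*(1561534 + a) = (-4183165 + 2492756)*(1561534 - 3078046) = -1690409*(-1516512) = 2563525533408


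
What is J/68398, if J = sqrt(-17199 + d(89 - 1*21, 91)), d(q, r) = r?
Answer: I*sqrt(4277)/34199 ≈ 0.0019123*I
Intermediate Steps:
J = 2*I*sqrt(4277) (J = sqrt(-17199 + 91) = sqrt(-17108) = 2*I*sqrt(4277) ≈ 130.8*I)
J/68398 = (2*I*sqrt(4277))/68398 = (2*I*sqrt(4277))*(1/68398) = I*sqrt(4277)/34199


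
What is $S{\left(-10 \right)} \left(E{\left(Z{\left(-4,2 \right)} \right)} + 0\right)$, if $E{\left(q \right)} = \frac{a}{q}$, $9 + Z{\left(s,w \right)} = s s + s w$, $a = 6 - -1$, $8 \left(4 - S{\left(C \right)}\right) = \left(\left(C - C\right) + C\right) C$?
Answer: $\frac{119}{2} \approx 59.5$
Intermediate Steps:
$S{\left(C \right)} = 4 - \frac{C^{2}}{8}$ ($S{\left(C \right)} = 4 - \frac{\left(\left(C - C\right) + C\right) C}{8} = 4 - \frac{\left(0 + C\right) C}{8} = 4 - \frac{C C}{8} = 4 - \frac{C^{2}}{8}$)
$a = 7$ ($a = 6 + 1 = 7$)
$Z{\left(s,w \right)} = -9 + s^{2} + s w$ ($Z{\left(s,w \right)} = -9 + \left(s s + s w\right) = -9 + \left(s^{2} + s w\right) = -9 + s^{2} + s w$)
$E{\left(q \right)} = \frac{7}{q}$
$S{\left(-10 \right)} \left(E{\left(Z{\left(-4,2 \right)} \right)} + 0\right) = \left(4 - \frac{\left(-10\right)^{2}}{8}\right) \left(\frac{7}{-9 + \left(-4\right)^{2} - 8} + 0\right) = \left(4 - \frac{25}{2}\right) \left(\frac{7}{-9 + 16 - 8} + 0\right) = \left(4 - \frac{25}{2}\right) \left(\frac{7}{-1} + 0\right) = - \frac{17 \left(7 \left(-1\right) + 0\right)}{2} = - \frac{17 \left(-7 + 0\right)}{2} = \left(- \frac{17}{2}\right) \left(-7\right) = \frac{119}{2}$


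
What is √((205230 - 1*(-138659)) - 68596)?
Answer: √275293 ≈ 524.68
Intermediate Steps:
√((205230 - 1*(-138659)) - 68596) = √((205230 + 138659) - 68596) = √(343889 - 68596) = √275293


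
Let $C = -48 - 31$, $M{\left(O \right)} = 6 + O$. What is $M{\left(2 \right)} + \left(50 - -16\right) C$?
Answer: $-5206$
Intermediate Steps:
$C = -79$ ($C = -48 - 31 = -79$)
$M{\left(2 \right)} + \left(50 - -16\right) C = \left(6 + 2\right) + \left(50 - -16\right) \left(-79\right) = 8 + \left(50 + 16\right) \left(-79\right) = 8 + 66 \left(-79\right) = 8 - 5214 = -5206$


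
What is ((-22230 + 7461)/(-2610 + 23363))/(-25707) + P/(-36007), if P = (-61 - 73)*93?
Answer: 2216325341595/6403213279199 ≈ 0.34613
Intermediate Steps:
P = -12462 (P = -134*93 = -12462)
((-22230 + 7461)/(-2610 + 23363))/(-25707) + P/(-36007) = ((-22230 + 7461)/(-2610 + 23363))/(-25707) - 12462/(-36007) = -14769/20753*(-1/25707) - 12462*(-1/36007) = -14769*1/20753*(-1/25707) + 12462/36007 = -14769/20753*(-1/25707) + 12462/36007 = 4923/177832457 + 12462/36007 = 2216325341595/6403213279199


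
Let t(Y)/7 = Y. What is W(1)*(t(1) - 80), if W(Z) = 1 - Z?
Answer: 0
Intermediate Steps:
t(Y) = 7*Y
W(1)*(t(1) - 80) = (1 - 1*1)*(7*1 - 80) = (1 - 1)*(7 - 80) = 0*(-73) = 0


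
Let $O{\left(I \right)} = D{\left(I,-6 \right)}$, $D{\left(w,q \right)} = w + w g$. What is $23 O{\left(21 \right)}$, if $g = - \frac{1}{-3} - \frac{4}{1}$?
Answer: $-1288$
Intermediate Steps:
$g = - \frac{11}{3}$ ($g = \left(-1\right) \left(- \frac{1}{3}\right) - 4 = \frac{1}{3} - 4 = - \frac{11}{3} \approx -3.6667$)
$D{\left(w,q \right)} = - \frac{8 w}{3}$ ($D{\left(w,q \right)} = w + w \left(- \frac{11}{3}\right) = w - \frac{11 w}{3} = - \frac{8 w}{3}$)
$O{\left(I \right)} = - \frac{8 I}{3}$
$23 O{\left(21 \right)} = 23 \left(\left(- \frac{8}{3}\right) 21\right) = 23 \left(-56\right) = -1288$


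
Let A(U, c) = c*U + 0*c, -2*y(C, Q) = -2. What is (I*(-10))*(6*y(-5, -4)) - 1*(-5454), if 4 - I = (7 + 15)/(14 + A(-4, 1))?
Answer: 5346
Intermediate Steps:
y(C, Q) = 1 (y(C, Q) = -½*(-2) = 1)
A(U, c) = U*c (A(U, c) = U*c + 0 = U*c)
I = 9/5 (I = 4 - (7 + 15)/(14 - 4*1) = 4 - 22/(14 - 4) = 4 - 22/10 = 4 - 1*11/5 = 4 - 11/5 = 9/5 ≈ 1.8000)
(I*(-10))*(6*y(-5, -4)) - 1*(-5454) = ((9/5)*(-10))*(6*1) - 1*(-5454) = -18*6 + 5454 = -108 + 5454 = 5346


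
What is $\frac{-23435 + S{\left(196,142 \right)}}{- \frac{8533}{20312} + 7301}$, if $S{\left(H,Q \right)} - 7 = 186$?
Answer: $- \frac{472091504}{148289379} \approx -3.1836$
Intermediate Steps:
$S{\left(H,Q \right)} = 193$ ($S{\left(H,Q \right)} = 7 + 186 = 193$)
$\frac{-23435 + S{\left(196,142 \right)}}{- \frac{8533}{20312} + 7301} = \frac{-23435 + 193}{- \frac{8533}{20312} + 7301} = - \frac{23242}{\left(-8533\right) \frac{1}{20312} + 7301} = - \frac{23242}{- \frac{8533}{20312} + 7301} = - \frac{23242}{\frac{148289379}{20312}} = \left(-23242\right) \frac{20312}{148289379} = - \frac{472091504}{148289379}$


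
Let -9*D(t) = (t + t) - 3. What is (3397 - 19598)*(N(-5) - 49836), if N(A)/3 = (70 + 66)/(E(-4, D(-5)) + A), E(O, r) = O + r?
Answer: 808267890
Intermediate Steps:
D(t) = ⅓ - 2*t/9 (D(t) = -((t + t) - 3)/9 = -(2*t - 3)/9 = -(-3 + 2*t)/9 = ⅓ - 2*t/9)
N(A) = 408/(-23/9 + A) (N(A) = 3*((70 + 66)/((-4 + (⅓ - 2/9*(-5))) + A)) = 3*(136/((-4 + (⅓ + 10/9)) + A)) = 3*(136/((-4 + 13/9) + A)) = 3*(136/(-23/9 + A)) = 408/(-23/9 + A))
(3397 - 19598)*(N(-5) - 49836) = (3397 - 19598)*(3672/(-23 + 9*(-5)) - 49836) = -16201*(3672/(-23 - 45) - 49836) = -16201*(3672/(-68) - 49836) = -16201*(3672*(-1/68) - 49836) = -16201*(-54 - 49836) = -16201*(-49890) = 808267890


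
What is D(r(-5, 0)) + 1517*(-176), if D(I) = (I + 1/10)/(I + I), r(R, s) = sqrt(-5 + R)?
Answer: -533983/2 - I*sqrt(10)/200 ≈ -2.6699e+5 - 0.015811*I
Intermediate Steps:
D(I) = (1/10 + I)/(2*I) (D(I) = (I + 1/10)/((2*I)) = (1/10 + I)*(1/(2*I)) = (1/10 + I)/(2*I))
D(r(-5, 0)) + 1517*(-176) = (1 + 10*sqrt(-5 - 5))/(20*(sqrt(-5 - 5))) + 1517*(-176) = (1 + 10*sqrt(-10))/(20*(sqrt(-10))) - 266992 = (1 + 10*(I*sqrt(10)))/(20*((I*sqrt(10)))) - 266992 = (-I*sqrt(10)/10)*(1 + 10*I*sqrt(10))/20 - 266992 = -I*sqrt(10)*(1 + 10*I*sqrt(10))/200 - 266992 = -266992 - I*sqrt(10)*(1 + 10*I*sqrt(10))/200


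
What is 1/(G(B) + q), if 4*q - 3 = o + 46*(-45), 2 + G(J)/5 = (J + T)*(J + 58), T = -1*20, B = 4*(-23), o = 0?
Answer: 4/74053 ≈ 5.4015e-5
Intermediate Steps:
B = -92
T = -20
G(J) = -10 + 5*(-20 + J)*(58 + J) (G(J) = -10 + 5*((J - 20)*(J + 58)) = -10 + 5*((-20 + J)*(58 + J)) = -10 + 5*(-20 + J)*(58 + J))
q = -2067/4 (q = ¾ + (0 + 46*(-45))/4 = ¾ + (0 - 2070)/4 = ¾ + (¼)*(-2070) = ¾ - 1035/2 = -2067/4 ≈ -516.75)
1/(G(B) + q) = 1/((-5810 + 5*(-92)² + 190*(-92)) - 2067/4) = 1/((-5810 + 5*8464 - 17480) - 2067/4) = 1/((-5810 + 42320 - 17480) - 2067/4) = 1/(19030 - 2067/4) = 1/(74053/4) = 4/74053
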